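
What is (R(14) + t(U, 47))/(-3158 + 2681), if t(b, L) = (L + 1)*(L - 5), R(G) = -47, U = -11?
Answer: -1969/477 ≈ -4.1279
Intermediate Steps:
t(b, L) = (1 + L)*(-5 + L)
(R(14) + t(U, 47))/(-3158 + 2681) = (-47 + (-5 + 47² - 4*47))/(-3158 + 2681) = (-47 + (-5 + 2209 - 188))/(-477) = (-47 + 2016)*(-1/477) = 1969*(-1/477) = -1969/477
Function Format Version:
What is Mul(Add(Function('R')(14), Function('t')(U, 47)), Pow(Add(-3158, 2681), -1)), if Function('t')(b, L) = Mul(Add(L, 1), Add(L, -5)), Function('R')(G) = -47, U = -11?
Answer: Rational(-1969, 477) ≈ -4.1279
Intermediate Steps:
Function('t')(b, L) = Mul(Add(1, L), Add(-5, L))
Mul(Add(Function('R')(14), Function('t')(U, 47)), Pow(Add(-3158, 2681), -1)) = Mul(Add(-47, Add(-5, Pow(47, 2), Mul(-4, 47))), Pow(Add(-3158, 2681), -1)) = Mul(Add(-47, Add(-5, 2209, -188)), Pow(-477, -1)) = Mul(Add(-47, 2016), Rational(-1, 477)) = Mul(1969, Rational(-1, 477)) = Rational(-1969, 477)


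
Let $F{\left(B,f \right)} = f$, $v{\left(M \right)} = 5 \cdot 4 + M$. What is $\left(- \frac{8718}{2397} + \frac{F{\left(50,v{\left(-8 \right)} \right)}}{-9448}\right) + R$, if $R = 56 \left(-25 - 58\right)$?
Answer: $- \frac{8778748593}{1887238} \approx -4651.6$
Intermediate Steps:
$v{\left(M \right)} = 20 + M$
$R = -4648$ ($R = 56 \left(-83\right) = -4648$)
$\left(- \frac{8718}{2397} + \frac{F{\left(50,v{\left(-8 \right)} \right)}}{-9448}\right) + R = \left(- \frac{8718}{2397} + \frac{20 - 8}{-9448}\right) - 4648 = \left(\left(-8718\right) \frac{1}{2397} + 12 \left(- \frac{1}{9448}\right)\right) - 4648 = \left(- \frac{2906}{799} - \frac{3}{2362}\right) - 4648 = - \frac{6866369}{1887238} - 4648 = - \frac{8778748593}{1887238}$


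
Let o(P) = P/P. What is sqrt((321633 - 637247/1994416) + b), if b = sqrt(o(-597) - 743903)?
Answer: sqrt(79959797702060731 + 248605948816*I*sqrt(743902))/498604 ≈ 567.13 + 0.76041*I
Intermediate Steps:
o(P) = 1
b = I*sqrt(743902) (b = sqrt(1 - 743903) = sqrt(-743902) = I*sqrt(743902) ≈ 862.5*I)
sqrt((321633 - 637247/1994416) + b) = sqrt((321633 - 637247/1994416) + I*sqrt(743902)) = sqrt(641469364081/1994416 + I*sqrt(743902))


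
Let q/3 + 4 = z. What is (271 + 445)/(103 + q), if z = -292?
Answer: -716/785 ≈ -0.91210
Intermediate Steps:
q = -888 (q = -12 + 3*(-292) = -12 - 876 = -888)
(271 + 445)/(103 + q) = (271 + 445)/(103 - 888) = 716/(-785) = 716*(-1/785) = -716/785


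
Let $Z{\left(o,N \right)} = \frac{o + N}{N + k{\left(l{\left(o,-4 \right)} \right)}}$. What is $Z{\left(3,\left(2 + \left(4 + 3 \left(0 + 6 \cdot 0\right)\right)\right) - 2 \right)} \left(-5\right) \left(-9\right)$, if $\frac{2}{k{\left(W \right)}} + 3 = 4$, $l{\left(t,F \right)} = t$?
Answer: $\frac{105}{2} \approx 52.5$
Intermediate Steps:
$k{\left(W \right)} = 2$ ($k{\left(W \right)} = \frac{2}{-3 + 4} = \frac{2}{1} = 2 \cdot 1 = 2$)
$Z{\left(o,N \right)} = \frac{N + o}{2 + N}$ ($Z{\left(o,N \right)} = \frac{o + N}{N + 2} = \frac{N + o}{2 + N}$)
$Z{\left(3,\left(2 + \left(4 + 3 \left(0 + 6 \cdot 0\right)\right)\right) - 2 \right)} \left(-5\right) \left(-9\right) = \frac{\left(\left(2 + \left(4 + 3 \left(0 + 6 \cdot 0\right)\right)\right) - 2\right) + 3}{2 + \left(\left(2 + \left(4 + 3 \left(0 + 6 \cdot 0\right)\right)\right) - 2\right)} \left(-5\right) \left(-9\right) = \frac{\left(\left(2 + \left(4 + 3 \left(0 + 0\right)\right)\right) - 2\right) + 3}{2 + \left(\left(2 + \left(4 + 3 \left(0 + 0\right)\right)\right) - 2\right)} \left(-5\right) \left(-9\right) = \frac{\left(\left(2 + \left(4 + 3 \cdot 0\right)\right) - 2\right) + 3}{2 + \left(\left(2 + \left(4 + 3 \cdot 0\right)\right) - 2\right)} \left(-5\right) \left(-9\right) = \frac{\left(\left(2 + \left(4 + 0\right)\right) - 2\right) + 3}{2 + \left(\left(2 + \left(4 + 0\right)\right) - 2\right)} \left(-5\right) \left(-9\right) = \frac{\left(\left(2 + 4\right) - 2\right) + 3}{2 + \left(\left(2 + 4\right) - 2\right)} \left(-5\right) \left(-9\right) = \frac{\left(6 - 2\right) + 3}{2 + \left(6 - 2\right)} \left(-5\right) \left(-9\right) = \frac{4 + 3}{2 + 4} \left(-5\right) \left(-9\right) = \frac{1}{6} \cdot 7 \left(-5\right) \left(-9\right) = \frac{7}{6} \left(-5\right) \left(-9\right) = \left(- \frac{35}{6}\right) \left(-9\right) = \frac{105}{2}$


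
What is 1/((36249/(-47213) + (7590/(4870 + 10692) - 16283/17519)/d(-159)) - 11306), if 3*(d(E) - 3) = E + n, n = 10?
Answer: -14532578290790/164316350360396989 ≈ -8.8443e-5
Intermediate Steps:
d(E) = 19/3 + E/3 (d(E) = 3 + (E + 10)/3 = 3 + (10 + E)/3 = 3 + (10/3 + E/3) = 19/3 + E/3)
1/((36249/(-47213) + (7590/(4870 + 10692) - 16283/17519)/d(-159)) - 11306) = 1/((36249/(-47213) + (7590/(4870 + 10692) - 16283/17519)/(19/3 + (⅓)*(-159))) - 11306) = 1/((36249*(-1/47213) + (7590/15562 - 16283*1/17519)/(19/3 - 53)) - 11306) = 1/((-36249/47213 + (7590*(1/15562) - 16283/17519)/(-140/3)) - 11306) = 1/((-36249/47213 + (3795/7781 - 16283/17519)*(-3/140)) - 11306) = 1/((-36249/47213 - 60213418/136315339*(-3/140)) - 11306) = 1/((-36249/47213 + 90320127/9542073730) - 11306) = 1/(-11020204725249/14532578290790 - 11306) = 1/(-164316350360396989/14532578290790) = -14532578290790/164316350360396989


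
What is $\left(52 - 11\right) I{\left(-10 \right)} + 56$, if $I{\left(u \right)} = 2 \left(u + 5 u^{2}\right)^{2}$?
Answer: $19688256$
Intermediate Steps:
$\left(52 - 11\right) I{\left(-10 \right)} + 56 = \left(52 - 11\right) 2 \left(-10\right)^{2} \left(1 + 5 \left(-10\right)\right)^{2} + 56 = \left(52 - 11\right) 2 \cdot 100 \left(1 - 50\right)^{2} + 56 = 41 \cdot 2 \cdot 100 \left(-49\right)^{2} + 56 = 41 \cdot 2 \cdot 100 \cdot 2401 + 56 = 41 \cdot 480200 + 56 = 19688200 + 56 = 19688256$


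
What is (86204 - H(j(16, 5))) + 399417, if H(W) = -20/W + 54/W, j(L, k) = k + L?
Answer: 10198007/21 ≈ 4.8562e+5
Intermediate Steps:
j(L, k) = L + k
H(W) = 34/W
(86204 - H(j(16, 5))) + 399417 = (86204 - 34/(16 + 5)) + 399417 = (86204 - 34/21) + 399417 = 1810250/21 + 399417 = 10198007/21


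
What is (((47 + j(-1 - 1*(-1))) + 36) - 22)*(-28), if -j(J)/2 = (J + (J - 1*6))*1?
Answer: -2044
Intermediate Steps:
j(J) = 12 - 4*J (j(J) = -2*(J + (J - 1*6)) = -2*(J + (J - 6)) = -2*(J + (-6 + J)) = -2*(-6 + 2*J) = 12 - 4*J)
(((47 + j(-1 - 1*(-1))) + 36) - 22)*(-28) = (((47 + (12 - 4*(-1 - 1*(-1)))) + 36) - 22)*(-28) = (((47 + (12 - 4*(-1 + 1))) + 36) - 22)*(-28) = (((47 + (12 - 4*0)) + 36) - 22)*(-28) = (((47 + (12 + 0)) + 36) - 22)*(-28) = (((47 + 12) + 36) - 22)*(-28) = ((59 + 36) - 22)*(-28) = (95 - 22)*(-28) = 73*(-28) = -2044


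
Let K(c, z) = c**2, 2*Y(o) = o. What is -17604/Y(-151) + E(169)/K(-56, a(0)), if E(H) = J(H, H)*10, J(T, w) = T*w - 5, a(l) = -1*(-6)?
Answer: 19191481/59192 ≈ 324.22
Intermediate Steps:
Y(o) = o/2
a(l) = 6
J(T, w) = -5 + T*w
E(H) = -50 + 10*H**2 (E(H) = (-5 + H*H)*10 = (-5 + H**2)*10 = -50 + 10*H**2)
-17604/Y(-151) + E(169)/K(-56, a(0)) = -17604/((1/2)*(-151)) + (-50 + 10*169**2)/((-56)**2) = -17604/(-151/2) + (-50 + 10*28561)/3136 = -17604*(-2/151) + (-50 + 285610)*(1/3136) = 35208/151 + 285560*(1/3136) = 35208/151 + 35695/392 = 19191481/59192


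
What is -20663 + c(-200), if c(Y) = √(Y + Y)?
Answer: -20663 + 20*I ≈ -20663.0 + 20.0*I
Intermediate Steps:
c(Y) = √2*√Y (c(Y) = √(2*Y) = √2*√Y)
-20663 + c(-200) = -20663 + √2*√(-200) = -20663 + √2*(10*I*√2) = -20663 + 20*I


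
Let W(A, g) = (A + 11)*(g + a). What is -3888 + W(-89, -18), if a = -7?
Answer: -1938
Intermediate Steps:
W(A, g) = (-7 + g)*(11 + A) (W(A, g) = (A + 11)*(g - 7) = (11 + A)*(-7 + g) = (-7 + g)*(11 + A))
-3888 + W(-89, -18) = -3888 + (-77 - 7*(-89) + 11*(-18) - 89*(-18)) = -3888 + (-77 + 623 - 198 + 1602) = -3888 + 1950 = -1938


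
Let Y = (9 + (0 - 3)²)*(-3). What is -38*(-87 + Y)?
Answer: 5358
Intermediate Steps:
Y = -54 (Y = (9 + (-3)²)*(-3) = (9 + 9)*(-3) = 18*(-3) = -54)
-38*(-87 + Y) = -38*(-87 - 54) = -38*(-141) = 5358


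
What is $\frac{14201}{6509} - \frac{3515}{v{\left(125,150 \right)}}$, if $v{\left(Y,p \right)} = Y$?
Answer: $- \frac{4220802}{162725} \approx -25.938$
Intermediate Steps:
$\frac{14201}{6509} - \frac{3515}{v{\left(125,150 \right)}} = \frac{14201}{6509} - \frac{3515}{125} = 14201 \cdot \frac{1}{6509} - \frac{703}{25} = \frac{14201}{6509} - \frac{703}{25} = - \frac{4220802}{162725}$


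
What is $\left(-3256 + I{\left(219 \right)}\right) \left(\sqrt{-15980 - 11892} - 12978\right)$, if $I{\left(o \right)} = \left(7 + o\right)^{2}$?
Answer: $-620607960 + 191280 i \sqrt{1742} \approx -6.2061 \cdot 10^{8} + 7.9835 \cdot 10^{6} i$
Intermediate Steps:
$\left(-3256 + I{\left(219 \right)}\right) \left(\sqrt{-15980 - 11892} - 12978\right) = \left(-3256 + \left(7 + 219\right)^{2}\right) \left(\sqrt{-15980 - 11892} - 12978\right) = \left(-3256 + 226^{2}\right) \left(\sqrt{-27872} - 12978\right) = \left(-3256 + 51076\right) \left(4 i \sqrt{1742} - 12978\right) = 47820 \left(-12978 + 4 i \sqrt{1742}\right) = -620607960 + 191280 i \sqrt{1742}$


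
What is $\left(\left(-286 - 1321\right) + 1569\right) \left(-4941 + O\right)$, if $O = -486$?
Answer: $206226$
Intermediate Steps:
$\left(\left(-286 - 1321\right) + 1569\right) \left(-4941 + O\right) = \left(\left(-286 - 1321\right) + 1569\right) \left(-4941 - 486\right) = \left(-1607 + 1569\right) \left(-5427\right) = \left(-38\right) \left(-5427\right) = 206226$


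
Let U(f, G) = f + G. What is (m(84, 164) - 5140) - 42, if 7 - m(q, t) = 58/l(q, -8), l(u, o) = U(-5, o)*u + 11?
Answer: -5594117/1081 ≈ -5174.9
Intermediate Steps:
U(f, G) = G + f
l(u, o) = 11 + u*(-5 + o) (l(u, o) = (o - 5)*u + 11 = (-5 + o)*u + 11 = u*(-5 + o) + 11 = 11 + u*(-5 + o))
m(q, t) = 7 - 58/(11 - 13*q) (m(q, t) = 7 - 58/(11 + q*(-5 - 8)) = 7 - 58/(11 + q*(-13)) = 7 - 58/(11 - 13*q))
(m(84, 164) - 5140) - 42 = ((-19 + 91*84)/(-11 + 13*84) - 5140) - 42 = ((-19 + 7644)/(-11 + 1092) - 5140) - 42 = (7625/1081 - 5140) - 42 = -5548715/1081 - 42 = -5594117/1081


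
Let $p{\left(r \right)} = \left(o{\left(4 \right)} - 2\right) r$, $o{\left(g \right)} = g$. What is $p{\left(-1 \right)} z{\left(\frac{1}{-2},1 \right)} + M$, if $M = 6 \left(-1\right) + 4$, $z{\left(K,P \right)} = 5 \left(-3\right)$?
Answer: $28$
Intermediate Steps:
$p{\left(r \right)} = 2 r$ ($p{\left(r \right)} = \left(4 - 2\right) r = 2 r$)
$z{\left(K,P \right)} = -15$
$M = -2$ ($M = -6 + 4 = -2$)
$p{\left(-1 \right)} z{\left(\frac{1}{-2},1 \right)} + M = 2 \left(-1\right) \left(-15\right) - 2 = \left(-2\right) \left(-15\right) - 2 = 30 - 2 = 28$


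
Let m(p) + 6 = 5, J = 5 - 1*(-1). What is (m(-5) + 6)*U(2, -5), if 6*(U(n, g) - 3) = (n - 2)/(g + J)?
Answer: 15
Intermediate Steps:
J = 6 (J = 5 + 1 = 6)
U(n, g) = 3 + (-2 + n)/(6*(6 + g)) (U(n, g) = 3 + ((n - 2)/(g + 6))/6 = 3 + ((-2 + n)/(6 + g))/6 = 3 + (-2 + n)/(6*(6 + g)))
m(p) = -1 (m(p) = -6 + 5 = -1)
(m(-5) + 6)*U(2, -5) = (-1 + 6)*((106 + 2 + 18*(-5))/(6*(6 - 5))) = 5*((⅙)*(106 + 2 - 90)/1) = 5*((⅙)*1*18) = 5*3 = 15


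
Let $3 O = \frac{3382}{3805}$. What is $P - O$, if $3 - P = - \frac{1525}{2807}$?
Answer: $\frac{104040316}{32041905} \approx 3.247$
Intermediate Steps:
$P = \frac{9946}{2807}$ ($P = 3 - - \frac{1525}{2807} = 3 + \frac{1525}{2807} = \frac{9946}{2807} \approx 3.5433$)
$O = \frac{3382}{11415}$ ($O = \frac{3382 \cdot \frac{1}{3805}}{3} = \frac{1}{3} \cdot \frac{3382}{3805} = \frac{3382}{11415} \approx 0.29628$)
$P - O = \frac{9946}{2807} - \frac{3382}{11415} = \frac{104040316}{32041905}$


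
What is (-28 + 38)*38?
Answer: 380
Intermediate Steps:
(-28 + 38)*38 = 10*38 = 380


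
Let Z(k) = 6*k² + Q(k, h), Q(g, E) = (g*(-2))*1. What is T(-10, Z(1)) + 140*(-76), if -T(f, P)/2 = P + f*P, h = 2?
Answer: -10568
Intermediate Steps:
Q(g, E) = -2*g (Q(g, E) = -2*g*1 = -2*g)
Z(k) = -2*k + 6*k² (Z(k) = 6*k² - 2*k = -2*k + 6*k²)
T(f, P) = -2*P - 2*P*f (T(f, P) = -2*(P + f*P) = -2*(P + P*f) = -2*P - 2*P*f)
T(-10, Z(1)) + 140*(-76) = -2*2*1*(-1 + 3*1)*(1 - 10) + 140*(-76) = -2*2*1*(-1 + 3)*(-9) - 10640 = -2*2*1*2*(-9) - 10640 = -2*4*(-9) - 10640 = 72 - 10640 = -10568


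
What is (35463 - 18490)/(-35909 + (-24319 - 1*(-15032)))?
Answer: -16973/45196 ≈ -0.37554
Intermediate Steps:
(35463 - 18490)/(-35909 + (-24319 - 1*(-15032))) = 16973/(-35909 + (-24319 + 15032)) = 16973/(-35909 - 9287) = 16973/(-45196) = 16973*(-1/45196) = -16973/45196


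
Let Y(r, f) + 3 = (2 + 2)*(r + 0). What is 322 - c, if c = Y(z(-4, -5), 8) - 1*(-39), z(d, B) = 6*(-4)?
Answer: 382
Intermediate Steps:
z(d, B) = -24
Y(r, f) = -3 + 4*r (Y(r, f) = -3 + (2 + 2)*(r + 0) = -3 + 4*r)
c = -60 (c = (-3 + 4*(-24)) - 1*(-39) = (-3 - 96) + 39 = -99 + 39 = -60)
322 - c = 322 - 1*(-60) = 322 + 60 = 382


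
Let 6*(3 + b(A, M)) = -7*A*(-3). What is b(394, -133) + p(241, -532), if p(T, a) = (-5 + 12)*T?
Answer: 3063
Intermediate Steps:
b(A, M) = -3 + 7*A/2 (b(A, M) = -3 + (-7*A*(-3))/6 = -3 + (21*A)/6 = -3 + 7*A/2)
p(T, a) = 7*T
b(394, -133) + p(241, -532) = (-3 + (7/2)*394) + 7*241 = (-3 + 1379) + 1687 = 1376 + 1687 = 3063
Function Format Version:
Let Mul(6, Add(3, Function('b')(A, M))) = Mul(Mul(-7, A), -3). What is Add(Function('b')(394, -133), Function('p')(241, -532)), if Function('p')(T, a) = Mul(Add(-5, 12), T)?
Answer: 3063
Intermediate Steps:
Function('b')(A, M) = Add(-3, Mul(Rational(7, 2), A)) (Function('b')(A, M) = Add(-3, Mul(Rational(1, 6), Mul(Mul(-7, A), -3))) = Add(-3, Mul(Rational(1, 6), Mul(21, A))) = Add(-3, Mul(Rational(7, 2), A)))
Function('p')(T, a) = Mul(7, T)
Add(Function('b')(394, -133), Function('p')(241, -532)) = Add(Add(-3, Mul(Rational(7, 2), 394)), Mul(7, 241)) = Add(Add(-3, 1379), 1687) = Add(1376, 1687) = 3063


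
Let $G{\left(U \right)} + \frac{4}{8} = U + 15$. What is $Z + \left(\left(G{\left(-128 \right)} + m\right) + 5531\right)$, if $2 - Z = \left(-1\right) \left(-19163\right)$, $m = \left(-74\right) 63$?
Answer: $- \frac{36811}{2} \approx -18406.0$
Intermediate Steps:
$m = -4662$
$G{\left(U \right)} = \frac{29}{2} + U$ ($G{\left(U \right)} = - \frac{1}{2} + \left(U + 15\right) = - \frac{1}{2} + \left(15 + U\right) = \frac{29}{2} + U$)
$Z = -19161$ ($Z = 2 - \left(-1\right) \left(-19163\right) = 2 - 19163 = -19161$)
$Z + \left(\left(G{\left(-128 \right)} + m\right) + 5531\right) = -19161 + \left(\left(\left(\frac{29}{2} - 128\right) - 4662\right) + 5531\right) = -19161 + \left(\left(- \frac{227}{2} - 4662\right) + 5531\right) = -19161 + \left(- \frac{9551}{2} + 5531\right) = -19161 + \frac{1511}{2} = - \frac{36811}{2}$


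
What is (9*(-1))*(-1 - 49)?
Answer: 450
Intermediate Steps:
(9*(-1))*(-1 - 49) = -9*(-50) = 450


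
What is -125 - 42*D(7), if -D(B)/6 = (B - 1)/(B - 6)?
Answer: 1387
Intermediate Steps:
D(B) = -6*(-1 + B)/(-6 + B) (D(B) = -6*(B - 1)/(B - 6) = -6*(-1 + B)/(-6 + B))
-125 - 42*D(7) = -125 - 252*(1 - 1*7)/(-6 + 7) = -125 - 252*(1 - 7)/1 = -125 - 252*(-6) = -125 - 42*(-36) = -125 + 1512 = 1387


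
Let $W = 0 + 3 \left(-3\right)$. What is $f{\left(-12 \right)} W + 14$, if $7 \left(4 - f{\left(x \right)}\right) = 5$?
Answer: $- \frac{109}{7} \approx -15.571$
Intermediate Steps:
$W = -9$ ($W = 0 - 9 = -9$)
$f{\left(x \right)} = \frac{23}{7}$ ($f{\left(x \right)} = 4 - \frac{5}{7} = \frac{23}{7}$)
$f{\left(-12 \right)} W + 14 = \frac{23}{7} \left(-9\right) + 14 = - \frac{207}{7} + 14 = - \frac{109}{7}$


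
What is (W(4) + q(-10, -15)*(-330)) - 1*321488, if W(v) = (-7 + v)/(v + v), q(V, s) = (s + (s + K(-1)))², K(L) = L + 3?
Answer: -4641667/8 ≈ -5.8021e+5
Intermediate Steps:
K(L) = 3 + L
q(V, s) = (2 + 2*s)² (q(V, s) = (s + (s + (3 - 1)))² = (s + (s + 2))² = (s + (2 + s))² = (2 + 2*s)²)
W(v) = (-7 + v)/(2*v) (W(v) = (-7 + v)/((2*v)) = (-7 + v)*(1/(2*v)) = (-7 + v)/(2*v))
(W(4) + q(-10, -15)*(-330)) - 1*321488 = ((½)*(-7 + 4)/4 + (4*(1 - 15)²)*(-330)) - 1*321488 = ((½)*(¼)*(-3) + (4*(-14)²)*(-330)) - 321488 = (-3/8 + (4*196)*(-330)) - 321488 = (-3/8 + 784*(-330)) - 321488 = (-3/8 - 258720) - 321488 = -2069763/8 - 321488 = -4641667/8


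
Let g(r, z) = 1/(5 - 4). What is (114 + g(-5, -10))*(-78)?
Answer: -8970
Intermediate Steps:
g(r, z) = 1 (g(r, z) = 1/1 = 1)
(114 + g(-5, -10))*(-78) = (114 + 1)*(-78) = 115*(-78) = -8970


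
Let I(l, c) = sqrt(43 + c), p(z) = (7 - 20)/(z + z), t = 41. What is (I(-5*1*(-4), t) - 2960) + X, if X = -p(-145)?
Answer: -858413/290 + 2*sqrt(21) ≈ -2950.9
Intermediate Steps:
p(z) = -13/(2*z) (p(z) = -13*1/(2*z) = -13/(2*z))
X = -13/290 (X = -(-13)/(2*(-145)) = -(-13)*(-1)/(2*145) = -1*13/290 = -13/290 ≈ -0.044828)
(I(-5*1*(-4), t) - 2960) + X = (sqrt(43 + 41) - 2960) - 13/290 = (sqrt(84) - 2960) - 13/290 = (2*sqrt(21) - 2960) - 13/290 = (-2960 + 2*sqrt(21)) - 13/290 = -858413/290 + 2*sqrt(21)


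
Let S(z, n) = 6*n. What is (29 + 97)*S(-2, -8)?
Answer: -6048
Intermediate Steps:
(29 + 97)*S(-2, -8) = (29 + 97)*(6*(-8)) = 126*(-48) = -6048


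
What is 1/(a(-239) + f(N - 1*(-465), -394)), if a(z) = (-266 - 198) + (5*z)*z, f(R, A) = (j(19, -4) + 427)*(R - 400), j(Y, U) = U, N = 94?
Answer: 1/352398 ≈ 2.8377e-6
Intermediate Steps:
f(R, A) = -169200 + 423*R (f(R, A) = (-4 + 427)*(R - 400) = 423*(-400 + R) = -169200 + 423*R)
a(z) = -464 + 5*z²
1/(a(-239) + f(N - 1*(-465), -394)) = 1/((-464 + 5*(-239)²) + (-169200 + 423*(94 - 1*(-465)))) = 1/((-464 + 5*57121) + (-169200 + 423*(94 + 465))) = 1/((-464 + 285605) + (-169200 + 423*559)) = 1/(285141 + (-169200 + 236457)) = 1/(285141 + 67257) = 1/352398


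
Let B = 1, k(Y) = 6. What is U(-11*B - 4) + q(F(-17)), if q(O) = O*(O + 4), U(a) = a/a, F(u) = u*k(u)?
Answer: 9997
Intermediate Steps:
F(u) = 6*u (F(u) = u*6 = 6*u)
U(a) = 1
q(O) = O*(4 + O)
U(-11*B - 4) + q(F(-17)) = 1 + (6*(-17))*(4 + 6*(-17)) = 1 - 102*(4 - 102) = 1 - 102*(-98) = 1 + 9996 = 9997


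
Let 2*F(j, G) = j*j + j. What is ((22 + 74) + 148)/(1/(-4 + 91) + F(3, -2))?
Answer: 21228/523 ≈ 40.589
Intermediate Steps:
F(j, G) = j/2 + j**2/2 (F(j, G) = (j*j + j)/2 = (j**2 + j)/2 = (j + j**2)/2 = j/2 + j**2/2)
((22 + 74) + 148)/(1/(-4 + 91) + F(3, -2)) = ((22 + 74) + 148)/(1/(-4 + 91) + (1/2)*3*(1 + 3)) = (96 + 148)/(1/87 + (1/2)*3*4) = 244/(1/87 + 6) = 244/(523/87) = 244*(87/523) = 21228/523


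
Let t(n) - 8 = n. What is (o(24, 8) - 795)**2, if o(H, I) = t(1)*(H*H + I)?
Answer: 19900521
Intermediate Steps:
t(n) = 8 + n
o(H, I) = 9*I + 9*H**2 (o(H, I) = (8 + 1)*(H*H + I) = 9*(H**2 + I) = 9*(I + H**2) = 9*I + 9*H**2)
(o(24, 8) - 795)**2 = ((9*8 + 9*24**2) - 795)**2 = ((72 + 9*576) - 795)**2 = ((72 + 5184) - 795)**2 = (5256 - 795)**2 = 4461**2 = 19900521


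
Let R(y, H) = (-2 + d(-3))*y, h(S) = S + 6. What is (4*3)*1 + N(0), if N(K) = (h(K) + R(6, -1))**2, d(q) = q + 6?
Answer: 156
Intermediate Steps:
d(q) = 6 + q
h(S) = 6 + S
R(y, H) = y (R(y, H) = (-2 + (6 - 3))*y = (-2 + 3)*y = 1*y = y)
N(K) = (12 + K)**2 (N(K) = ((6 + K) + 6)**2 = (12 + K)**2)
(4*3)*1 + N(0) = (4*3)*1 + (12 + 0)**2 = 12*1 + 12**2 = 12 + 144 = 156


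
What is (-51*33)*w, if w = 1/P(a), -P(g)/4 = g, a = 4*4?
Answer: 1683/64 ≈ 26.297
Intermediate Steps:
a = 16
P(g) = -4*g
w = -1/64 (w = 1/(-4*16) = 1/(-64) = -1/64 ≈ -0.015625)
(-51*33)*w = -51*33*(-1/64) = -1683*(-1/64) = 1683/64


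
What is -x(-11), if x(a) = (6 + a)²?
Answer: -25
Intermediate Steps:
-x(-11) = -(6 - 11)² = -1*(-5)² = -1*25 = -25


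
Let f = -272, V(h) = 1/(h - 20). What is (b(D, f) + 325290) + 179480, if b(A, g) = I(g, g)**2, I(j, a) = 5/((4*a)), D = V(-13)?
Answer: 597518458905/1183744 ≈ 5.0477e+5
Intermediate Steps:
V(h) = 1/(-20 + h)
D = -1/33 (D = 1/(-20 - 13) = 1/(-33) = -1/33 ≈ -0.030303)
I(j, a) = 5/(4*a) (I(j, a) = 5*(1/(4*a)) = 5/(4*a))
b(A, g) = 25/(16*g**2) (b(A, g) = (5/(4*g))**2 = 25/(16*g**2))
(b(D, f) + 325290) + 179480 = ((25/16)/(-272)**2 + 325290) + 179480 = ((25/16)*(1/73984) + 325290) + 179480 = (25/1183744 + 325290) + 179480 = 385060085785/1183744 + 179480 = 597518458905/1183744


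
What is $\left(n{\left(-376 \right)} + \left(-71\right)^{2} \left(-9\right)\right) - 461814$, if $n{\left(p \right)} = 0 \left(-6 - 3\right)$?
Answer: $-507183$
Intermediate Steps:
$n{\left(p \right)} = 0$ ($n{\left(p \right)} = 0 \left(-9\right) = 0$)
$\left(n{\left(-376 \right)} + \left(-71\right)^{2} \left(-9\right)\right) - 461814 = \left(0 + \left(-71\right)^{2} \left(-9\right)\right) - 461814 = \left(0 + 5041 \left(-9\right)\right) - 461814 = \left(0 - 45369\right) - 461814 = -45369 - 461814 = -507183$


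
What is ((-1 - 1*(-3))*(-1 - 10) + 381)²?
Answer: 128881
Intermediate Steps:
((-1 - 1*(-3))*(-1 - 10) + 381)² = ((-1 + 3)*(-11) + 381)² = (2*(-11) + 381)² = (-22 + 381)² = 359² = 128881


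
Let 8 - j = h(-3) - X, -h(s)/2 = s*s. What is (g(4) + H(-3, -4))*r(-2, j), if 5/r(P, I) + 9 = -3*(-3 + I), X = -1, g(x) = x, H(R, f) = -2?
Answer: -2/15 ≈ -0.13333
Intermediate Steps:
h(s) = -2*s² (h(s) = -2*s*s = -2*s²)
j = 25 (j = 8 - (-2*(-3)² - 1*(-1)) = 8 - (-2*9 + 1) = 8 - (-18 + 1) = 8 - 1*(-17) = 8 + 17 = 25)
r(P, I) = -5/(3*I) (r(P, I) = 5/(-9 - 3*(-3 + I)) = 5/(-9 + (9 - 3*I)) = 5/((-3*I)) = 5*(-1/(3*I)) = -5/(3*I))
(g(4) + H(-3, -4))*r(-2, j) = (4 - 2)*(-5/3/25) = 2*(-5/3*1/25) = 2*(-1/15) = -2/15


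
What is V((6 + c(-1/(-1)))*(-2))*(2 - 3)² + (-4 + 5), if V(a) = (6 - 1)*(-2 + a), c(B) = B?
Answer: -79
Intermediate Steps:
V(a) = -10 + 5*a (V(a) = 5*(-2 + a) = -10 + 5*a)
V((6 + c(-1/(-1)))*(-2))*(2 - 3)² + (-4 + 5) = (-10 + 5*((6 - 1/(-1))*(-2)))*(2 - 3)² + (-4 + 5) = (-10 + 5*((6 - 1*(-1))*(-2)))*(-1)² + 1 = (-10 + 5*((6 + 1)*(-2)))*1 + 1 = (-10 + 5*(7*(-2)))*1 + 1 = (-10 + 5*(-14))*1 + 1 = (-10 - 70)*1 + 1 = -80*1 + 1 = -80 + 1 = -79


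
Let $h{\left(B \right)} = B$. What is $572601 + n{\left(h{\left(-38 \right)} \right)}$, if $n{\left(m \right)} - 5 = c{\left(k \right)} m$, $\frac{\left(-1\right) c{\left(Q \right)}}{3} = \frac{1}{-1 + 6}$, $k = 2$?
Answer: $\frac{2863144}{5} \approx 5.7263 \cdot 10^{5}$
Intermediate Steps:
$c{\left(Q \right)} = - \frac{3}{5}$ ($c{\left(Q \right)} = - \frac{3}{-1 + 6} = - \frac{3}{5}$)
$n{\left(m \right)} = 5 - \frac{3 m}{5}$
$572601 + n{\left(h{\left(-38 \right)} \right)} = 572601 + \left(5 - - \frac{114}{5}\right) = 572601 + \left(5 + \frac{114}{5}\right) = 572601 + \frac{139}{5} = \frac{2863144}{5}$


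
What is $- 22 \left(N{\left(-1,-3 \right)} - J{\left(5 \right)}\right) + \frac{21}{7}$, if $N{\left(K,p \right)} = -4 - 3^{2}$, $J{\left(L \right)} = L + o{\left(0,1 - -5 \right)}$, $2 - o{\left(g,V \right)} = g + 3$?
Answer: $377$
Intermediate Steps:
$o{\left(g,V \right)} = -1 - g$ ($o{\left(g,V \right)} = 2 - \left(g + 3\right) = 2 - \left(3 + g\right) = -1 - g$)
$J{\left(L \right)} = -1 + L$ ($J{\left(L \right)} = L - 1 = -1 + L$)
$N{\left(K,p \right)} = -13$ ($N{\left(K,p \right)} = -4 - 9 = -13$)
$- 22 \left(N{\left(-1,-3 \right)} - J{\left(5 \right)}\right) + \frac{21}{7} = - 22 \left(-13 - \left(-1 + 5\right)\right) + \frac{21}{7} = - 22 \left(-13 - 4\right) + 21 \cdot \frac{1}{7} = - 22 \left(-13 - 4\right) + 3 = \left(-22\right) \left(-17\right) + 3 = 374 + 3 = 377$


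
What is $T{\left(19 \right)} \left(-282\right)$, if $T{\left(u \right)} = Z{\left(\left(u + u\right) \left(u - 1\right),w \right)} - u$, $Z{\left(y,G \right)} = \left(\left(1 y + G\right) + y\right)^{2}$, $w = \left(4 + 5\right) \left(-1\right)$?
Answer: $-520815084$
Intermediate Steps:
$w = -9$ ($w = 9 \left(-1\right) = -9$)
$Z{\left(y,G \right)} = \left(G + 2 y\right)^{2}$ ($Z{\left(y,G \right)} = \left(\left(y + G\right) + y\right)^{2} = \left(\left(G + y\right) + y\right)^{2} = \left(G + 2 y\right)^{2}$)
$T{\left(u \right)} = \left(-9 + 4 u \left(-1 + u\right)\right)^{2} - u$ ($T{\left(u \right)} = \left(-9 + 2 \left(u + u\right) \left(u - 1\right)\right)^{2} - u = \left(-9 + 2 \cdot 2 u \left(-1 + u\right)\right)^{2} - u = \left(-9 + 4 u \left(-1 + u\right)\right)^{2} - u$)
$T{\left(19 \right)} \left(-282\right) = \left(\left(-9 + 4 \cdot 19 \left(-1 + 19\right)\right)^{2} - 19\right) \left(-282\right) = \left(\left(-9 + 4 \cdot 19 \cdot 18\right)^{2} - 19\right) \left(-282\right) = \left(\left(-9 + 1368\right)^{2} - 19\right) \left(-282\right) = \left(1359^{2} - 19\right) \left(-282\right) = \left(1846881 - 19\right) \left(-282\right) = 1846862 \left(-282\right) = -520815084$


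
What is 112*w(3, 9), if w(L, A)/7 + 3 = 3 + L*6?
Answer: 14112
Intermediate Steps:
w(L, A) = 42*L (w(L, A) = -21 + 7*(3 + L*6) = -21 + 7*(3 + 6*L) = -21 + (21 + 42*L) = 42*L)
112*w(3, 9) = 112*(42*3) = 112*126 = 14112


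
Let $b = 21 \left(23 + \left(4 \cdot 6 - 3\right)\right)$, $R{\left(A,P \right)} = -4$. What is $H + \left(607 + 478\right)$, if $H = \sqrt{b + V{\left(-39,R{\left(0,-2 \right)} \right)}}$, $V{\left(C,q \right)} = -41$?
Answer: $1085 + \sqrt{883} \approx 1114.7$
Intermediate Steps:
$b = 924$ ($b = 21 \left(23 + \left(24 - 3\right)\right) = 21 \left(23 + 21\right) = 21 \cdot 44 = 924$)
$H = \sqrt{883}$ ($H = \sqrt{924 - 41} = \sqrt{883} \approx 29.715$)
$H + \left(607 + 478\right) = \sqrt{883} + \left(607 + 478\right) = \sqrt{883} + 1085 = 1085 + \sqrt{883}$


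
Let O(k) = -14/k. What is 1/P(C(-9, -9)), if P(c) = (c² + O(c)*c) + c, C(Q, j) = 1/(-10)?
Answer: -100/1409 ≈ -0.070972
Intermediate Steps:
C(Q, j) = -⅒
P(c) = -14 + c + c² (P(c) = (c² + (-14/c)*c) + c = (c² - 14) + c = (-14 + c²) + c = -14 + c + c²)
1/P(C(-9, -9)) = 1/(-14 - (1 - ⅒)/10) = 1/(-14 - ⅒*9/10) = 1/(-14 - 9/100) = 1/(-1409/100) = -100/1409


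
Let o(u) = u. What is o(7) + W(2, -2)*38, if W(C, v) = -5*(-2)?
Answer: 387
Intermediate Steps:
W(C, v) = 10
o(7) + W(2, -2)*38 = 7 + 10*38 = 7 + 380 = 387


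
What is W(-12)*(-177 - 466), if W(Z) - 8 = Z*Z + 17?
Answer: -108667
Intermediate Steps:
W(Z) = 25 + Z**2 (W(Z) = 8 + (Z*Z + 17) = 8 + (Z**2 + 17) = 8 + (17 + Z**2) = 25 + Z**2)
W(-12)*(-177 - 466) = (25 + (-12)**2)*(-177 - 466) = (25 + 144)*(-643) = 169*(-643) = -108667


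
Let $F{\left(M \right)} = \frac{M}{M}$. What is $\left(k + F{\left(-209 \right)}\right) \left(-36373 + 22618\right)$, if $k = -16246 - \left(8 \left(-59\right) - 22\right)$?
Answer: $216655005$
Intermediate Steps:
$F{\left(M \right)} = 1$
$k = -15752$ ($k = -16246 - \left(-472 - 22\right) = -16246 - -494 = -16246 + 494 = -15752$)
$\left(k + F{\left(-209 \right)}\right) \left(-36373 + 22618\right) = \left(-15752 + 1\right) \left(-36373 + 22618\right) = \left(-15751\right) \left(-13755\right) = 216655005$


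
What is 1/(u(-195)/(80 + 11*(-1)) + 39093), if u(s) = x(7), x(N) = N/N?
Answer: 69/2697418 ≈ 2.5580e-5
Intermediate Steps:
x(N) = 1
u(s) = 1
1/(u(-195)/(80 + 11*(-1)) + 39093) = 1/(1/(80 + 11*(-1)) + 39093) = 1/(1/(80 - 11) + 39093) = 1/(1/69 + 39093) = 1/(2697418/69) = 69/2697418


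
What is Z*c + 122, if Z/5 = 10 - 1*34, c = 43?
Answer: -5038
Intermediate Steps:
Z = -120 (Z = 5*(10 - 1*34) = 5*(10 - 34) = 5*(-24) = -120)
Z*c + 122 = -120*43 + 122 = -5160 + 122 = -5038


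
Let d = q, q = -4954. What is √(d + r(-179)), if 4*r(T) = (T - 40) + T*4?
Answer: I*√20751/2 ≈ 72.026*I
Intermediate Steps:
r(T) = -10 + 5*T/4 (r(T) = ((T - 40) + T*4)/4 = ((-40 + T) + 4*T)/4 = (-40 + 5*T)/4 = -10 + 5*T/4)
d = -4954
√(d + r(-179)) = √(-4954 + (-10 + (5/4)*(-179))) = √(-4954 + (-10 - 895/4)) = √(-4954 - 935/4) = √(-20751/4) = I*√20751/2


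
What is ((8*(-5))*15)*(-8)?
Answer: 4800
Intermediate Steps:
((8*(-5))*15)*(-8) = -40*15*(-8) = -600*(-8) = 4800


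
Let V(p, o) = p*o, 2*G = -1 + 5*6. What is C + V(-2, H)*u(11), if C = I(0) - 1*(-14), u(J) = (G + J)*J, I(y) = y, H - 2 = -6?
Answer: 2258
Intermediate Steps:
H = -4 (H = 2 - 6 = -4)
G = 29/2 (G = (-1 + 5*6)/2 = (-1 + 30)/2 = (½)*29 = 29/2 ≈ 14.500)
V(p, o) = o*p
u(J) = J*(29/2 + J) (u(J) = (29/2 + J)*J = J*(29/2 + J))
C = 14 (C = 0 - 1*(-14) = 0 + 14 = 14)
C + V(-2, H)*u(11) = 14 + (-4*(-2))*((½)*11*(29 + 2*11)) = 14 + 8*((½)*11*(29 + 22)) = 14 + 8*((½)*11*51) = 14 + 8*(561/2) = 14 + 2244 = 2258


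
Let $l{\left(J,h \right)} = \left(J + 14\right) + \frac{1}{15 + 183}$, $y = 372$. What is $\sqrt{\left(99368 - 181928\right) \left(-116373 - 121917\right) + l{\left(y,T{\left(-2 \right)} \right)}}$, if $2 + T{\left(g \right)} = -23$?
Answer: $\frac{\sqrt{85696558455838}}{66} \approx 1.4026 \cdot 10^{5}$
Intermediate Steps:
$T{\left(g \right)} = -25$ ($T{\left(g \right)} = -2 - 23 = -25$)
$l{\left(J,h \right)} = \frac{2773}{198} + J$ ($l{\left(J,h \right)} = \left(14 + J\right) + \frac{1}{198} = \frac{2773}{198} + J$)
$\sqrt{\left(99368 - 181928\right) \left(-116373 - 121917\right) + l{\left(y,T{\left(-2 \right)} \right)}} = \sqrt{\left(99368 - 181928\right) \left(-116373 - 121917\right) + \left(\frac{2773}{198} + 372\right)} = \sqrt{\left(-82560\right) \left(-238290\right) + \frac{76429}{198}} = \sqrt{19673222400 + \frac{76429}{198}} = \sqrt{\frac{3895298111629}{198}} = \frac{\sqrt{85696558455838}}{66}$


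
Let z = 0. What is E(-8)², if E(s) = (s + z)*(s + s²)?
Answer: 200704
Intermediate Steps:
E(s) = s*(s + s²) (E(s) = (s + 0)*(s + s²) = s*(s + s²))
E(-8)² = ((-8)²*(1 - 8))² = (64*(-7))² = (-448)² = 200704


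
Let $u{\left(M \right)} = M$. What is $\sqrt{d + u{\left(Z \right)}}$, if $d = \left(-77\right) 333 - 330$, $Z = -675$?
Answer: $i \sqrt{26646} \approx 163.24 i$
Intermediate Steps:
$d = -25971$ ($d = -25641 - 330 = -25971$)
$\sqrt{d + u{\left(Z \right)}} = \sqrt{-25971 - 675} = \sqrt{-26646} = i \sqrt{26646}$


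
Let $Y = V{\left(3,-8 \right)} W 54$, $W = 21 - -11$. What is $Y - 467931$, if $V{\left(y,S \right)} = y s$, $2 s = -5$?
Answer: $-480891$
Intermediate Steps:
$s = - \frac{5}{2}$ ($s = \frac{1}{2} \left(-5\right) = - \frac{5}{2} \approx -2.5$)
$W = 32$ ($W = 21 + 11 = 32$)
$V{\left(y,S \right)} = - \frac{5 y}{2}$ ($V{\left(y,S \right)} = y \left(- \frac{5}{2}\right) = - \frac{5 y}{2}$)
$Y = -12960$ ($Y = \left(- \frac{5}{2}\right) 3 \cdot 32 \cdot 54 = \left(- \frac{15}{2}\right) 32 \cdot 54 = \left(-240\right) 54 = -12960$)
$Y - 467931 = -12960 - 467931 = -480891$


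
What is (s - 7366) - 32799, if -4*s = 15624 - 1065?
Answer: -175219/4 ≈ -43805.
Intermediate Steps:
s = -14559/4 (s = -(15624 - 1065)/4 = -1/4*14559 = -14559/4 ≈ -3639.8)
(s - 7366) - 32799 = (-14559/4 - 7366) - 32799 = -44023/4 - 32799 = -175219/4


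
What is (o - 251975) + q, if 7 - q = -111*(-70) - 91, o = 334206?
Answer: 74559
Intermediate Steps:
q = -7672 (q = 7 - (-111*(-70) - 91) = 7 - (7770 - 91) = 7 - 1*7679 = 7 - 7679 = -7672)
(o - 251975) + q = (334206 - 251975) - 7672 = 82231 - 7672 = 74559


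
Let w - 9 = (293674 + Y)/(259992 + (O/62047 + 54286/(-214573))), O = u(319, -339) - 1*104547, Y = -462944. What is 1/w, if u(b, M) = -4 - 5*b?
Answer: 1730703094411726/14449530388560349 ≈ 0.11978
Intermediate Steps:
O = -106146 (O = (-4 - 5*319) - 1*104547 = (-4 - 1595) - 104547 = -1599 - 104547 = -106146)
w = 14449530388560349/1730703094411726 (w = 9 + (293674 - 462944)/(259992 + (-106146/62047 + 54286/(-214573))) = 9 - 169270/(259992 + (-106146*1/62047 + 54286*(-1/214573))) = 9 - 169270/(259992 + (-106146/62047 - 54286/214573)) = 9 - 169270/(259992 - 26144349100/13313610931) = 9 - 169270/3461406188823452/13313610931 = 9 - 169270*13313610931/3461406188823452 = 9 - 1126797461145185/1730703094411726 = 14449530388560349/1730703094411726 ≈ 8.3489)
1/w = 1/(14449530388560349/1730703094411726) = 1730703094411726/14449530388560349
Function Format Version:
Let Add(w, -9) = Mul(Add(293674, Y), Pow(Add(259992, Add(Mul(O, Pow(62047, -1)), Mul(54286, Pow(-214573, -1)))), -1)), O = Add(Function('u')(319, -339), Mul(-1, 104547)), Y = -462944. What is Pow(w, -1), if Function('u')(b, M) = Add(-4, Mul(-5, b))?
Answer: Rational(1730703094411726, 14449530388560349) ≈ 0.11978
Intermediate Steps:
O = -106146 (O = Add(Add(-4, Mul(-5, 319)), Mul(-1, 104547)) = Add(Add(-4, -1595), -104547) = Add(-1599, -104547) = -106146)
w = Rational(14449530388560349, 1730703094411726) (w = Add(9, Mul(Add(293674, -462944), Pow(Add(259992, Add(Mul(-106146, Pow(62047, -1)), Mul(54286, Pow(-214573, -1)))), -1))) = Add(9, Mul(-169270, Pow(Add(259992, Add(Mul(-106146, Rational(1, 62047)), Mul(54286, Rational(-1, 214573)))), -1))) = Add(9, Mul(-169270, Pow(Add(259992, Add(Rational(-106146, 62047), Rational(-54286, 214573))), -1))) = Add(9, Mul(-169270, Pow(Add(259992, Rational(-26144349100, 13313610931)), -1))) = Add(9, Mul(-169270, Pow(Rational(3461406188823452, 13313610931), -1))) = Add(9, Mul(-169270, Rational(13313610931, 3461406188823452))) = Add(9, Rational(-1126797461145185, 1730703094411726)) = Rational(14449530388560349, 1730703094411726) ≈ 8.3489)
Pow(w, -1) = Pow(Rational(14449530388560349, 1730703094411726), -1) = Rational(1730703094411726, 14449530388560349)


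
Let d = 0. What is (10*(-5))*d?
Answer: 0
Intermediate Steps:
(10*(-5))*d = (10*(-5))*0 = -50*0 = 0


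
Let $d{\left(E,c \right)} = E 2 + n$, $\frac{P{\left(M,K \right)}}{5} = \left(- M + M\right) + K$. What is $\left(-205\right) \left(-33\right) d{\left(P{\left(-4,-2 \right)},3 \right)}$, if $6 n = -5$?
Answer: $- \frac{281875}{2} \approx -1.4094 \cdot 10^{5}$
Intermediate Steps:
$n = - \frac{5}{6}$ ($n = \frac{1}{6} \left(-5\right) = - \frac{5}{6} \approx -0.83333$)
$P{\left(M,K \right)} = 5 K$ ($P{\left(M,K \right)} = 5 \left(\left(- M + M\right) + K\right) = 5 \left(0 + K\right) = 5 K$)
$d{\left(E,c \right)} = - \frac{5}{6} + 2 E$ ($d{\left(E,c \right)} = E 2 - \frac{5}{6} = 2 E - \frac{5}{6} = - \frac{5}{6} + 2 E$)
$\left(-205\right) \left(-33\right) d{\left(P{\left(-4,-2 \right)},3 \right)} = \left(-205\right) \left(-33\right) \left(- \frac{5}{6} + 2 \cdot 5 \left(-2\right)\right) = 6765 \left(- \frac{5}{6} + 2 \left(-10\right)\right) = 6765 \left(- \frac{5}{6} - 20\right) = 6765 \left(- \frac{125}{6}\right) = - \frac{281875}{2}$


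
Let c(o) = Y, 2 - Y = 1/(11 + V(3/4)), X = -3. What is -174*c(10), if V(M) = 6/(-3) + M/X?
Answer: -11484/35 ≈ -328.11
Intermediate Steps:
V(M) = -2 - M/3 (V(M) = 6/(-3) + M/(-3) = 6*(-1/3) + M*(-1/3) = -2 - M/3)
Y = 66/35 (Y = 2 - 1/(11 + (-2 - 1/4)) = 2 - 1/(11 - 9/4) = 2 - 1/35/4 = 2 - 1*4/35 = 2 - 4/35 = 66/35 ≈ 1.8857)
c(o) = 66/35
-174*c(10) = -174*66/35 = -11484/35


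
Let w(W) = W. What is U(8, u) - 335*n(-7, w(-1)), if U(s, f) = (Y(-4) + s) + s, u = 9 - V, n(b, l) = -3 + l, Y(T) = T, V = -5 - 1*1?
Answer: 1352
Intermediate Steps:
V = -6 (V = -5 - 1 = -6)
u = 15 (u = 9 - 1*(-6) = 9 + 6 = 15)
U(s, f) = -4 + 2*s (U(s, f) = (-4 + s) + s = -4 + 2*s)
U(8, u) - 335*n(-7, w(-1)) = (-4 + 2*8) - 335*(-3 - 1) = (-4 + 16) - 335*(-4) = 12 + 1340 = 1352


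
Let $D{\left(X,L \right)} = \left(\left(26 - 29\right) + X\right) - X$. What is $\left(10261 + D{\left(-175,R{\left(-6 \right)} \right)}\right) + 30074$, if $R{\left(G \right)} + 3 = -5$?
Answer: $40332$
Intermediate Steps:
$R{\left(G \right)} = -8$ ($R{\left(G \right)} = -3 - 5 = -8$)
$D{\left(X,L \right)} = -3$ ($D{\left(X,L \right)} = \left(-3 + X\right) - X = -3$)
$\left(10261 + D{\left(-175,R{\left(-6 \right)} \right)}\right) + 30074 = \left(10261 - 3\right) + 30074 = 10258 + 30074 = 40332$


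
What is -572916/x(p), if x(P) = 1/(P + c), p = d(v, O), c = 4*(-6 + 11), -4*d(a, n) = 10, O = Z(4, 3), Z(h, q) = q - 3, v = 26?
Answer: -10026030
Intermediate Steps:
Z(h, q) = -3 + q
O = 0 (O = -3 + 3 = 0)
d(a, n) = -5/2 (d(a, n) = -¼*10 = -5/2)
c = 20 (c = 4*5 = 20)
p = -5/2 ≈ -2.5000
x(P) = 1/(20 + P) (x(P) = 1/(P + 20) = 1/(20 + P))
-572916/x(p) = -572916/(1/(20 - 5/2)) = -572916/(1/(35/2)) = -572916/2/35 = -572916*35/2 = -10026030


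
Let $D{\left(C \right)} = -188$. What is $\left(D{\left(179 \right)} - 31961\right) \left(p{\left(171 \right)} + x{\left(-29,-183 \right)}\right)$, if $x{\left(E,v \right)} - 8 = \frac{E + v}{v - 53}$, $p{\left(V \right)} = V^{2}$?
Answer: $- \frac{55480943856}{59} \approx -9.4035 \cdot 10^{8}$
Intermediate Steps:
$x{\left(E,v \right)} = 8 + \frac{E + v}{-53 + v}$ ($x{\left(E,v \right)} = 8 + \frac{E + v}{v - 53} = 8 + \frac{E + v}{-53 + v}$)
$\left(D{\left(179 \right)} - 31961\right) \left(p{\left(171 \right)} + x{\left(-29,-183 \right)}\right) = \left(-188 - 31961\right) \left(171^{2} + \frac{-424 - 29 + 9 \left(-183\right)}{-53 - 183}\right) = - 32149 \left(29241 + \frac{-424 - 29 - 1647}{-236}\right) = - 32149 \left(29241 - - \frac{525}{59}\right) = - 32149 \left(29241 + \frac{525}{59}\right) = \left(-32149\right) \frac{1725744}{59} = - \frac{55480943856}{59}$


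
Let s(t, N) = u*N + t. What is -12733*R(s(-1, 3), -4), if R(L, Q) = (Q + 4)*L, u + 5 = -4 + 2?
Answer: 0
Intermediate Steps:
u = -7 (u = -5 + (-4 + 2) = -5 - 2 = -7)
s(t, N) = t - 7*N (s(t, N) = -7*N + t = t - 7*N)
R(L, Q) = L*(4 + Q) (R(L, Q) = (4 + Q)*L = L*(4 + Q))
-12733*R(s(-1, 3), -4) = -12733*(-1 - 7*3)*(4 - 4) = -12733*(-1 - 21)*0 = -(-280126)*0 = -12733*0 = 0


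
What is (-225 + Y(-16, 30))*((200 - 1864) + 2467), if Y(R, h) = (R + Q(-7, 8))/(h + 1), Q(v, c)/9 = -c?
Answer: -5671589/31 ≈ -1.8295e+5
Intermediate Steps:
Q(v, c) = -9*c (Q(v, c) = 9*(-c) = -9*c)
Y(R, h) = (-72 + R)/(1 + h) (Y(R, h) = (R - 9*8)/(h + 1) = (R - 72)/(1 + h) = (-72 + R)/(1 + h))
(-225 + Y(-16, 30))*((200 - 1864) + 2467) = (-225 + (-72 - 16)/(1 + 30))*((200 - 1864) + 2467) = (-225 - 88/31)*(-1664 + 2467) = (-225 + (1/31)*(-88))*803 = (-225 - 88/31)*803 = -7063/31*803 = -5671589/31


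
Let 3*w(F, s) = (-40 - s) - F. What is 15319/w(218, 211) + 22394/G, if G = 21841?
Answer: -993244051/10243429 ≈ -96.964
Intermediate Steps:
w(F, s) = -40/3 - F/3 - s/3 (w(F, s) = ((-40 - s) - F)/3 = (-40 - F - s)/3 = -40/3 - F/3 - s/3)
15319/w(218, 211) + 22394/G = 15319/(-40/3 - 1/3*218 - 1/3*211) + 22394/21841 = 15319/(-40/3 - 218/3 - 211/3) + 22394*(1/21841) = 15319/(-469/3) + 22394/21841 = 15319*(-3/469) + 22394/21841 = -45957/469 + 22394/21841 = -993244051/10243429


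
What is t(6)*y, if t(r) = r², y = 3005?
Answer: 108180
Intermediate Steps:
t(6)*y = 6²*3005 = 36*3005 = 108180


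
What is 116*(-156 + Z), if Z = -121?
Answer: -32132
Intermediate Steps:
116*(-156 + Z) = 116*(-156 - 121) = 116*(-277) = -32132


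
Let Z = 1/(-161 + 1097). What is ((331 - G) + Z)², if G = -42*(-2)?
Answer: 53450203249/876096 ≈ 61010.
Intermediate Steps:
G = 84
Z = 1/936 ≈ 0.0010684
((331 - G) + Z)² = ((331 - 1*84) + 1/936)² = ((331 - 84) + 1/936)² = (247 + 1/936)² = (231193/936)² = 53450203249/876096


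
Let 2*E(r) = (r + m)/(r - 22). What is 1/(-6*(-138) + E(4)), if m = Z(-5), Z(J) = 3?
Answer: 36/29801 ≈ 0.0012080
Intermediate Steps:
m = 3
E(r) = (3 + r)/(2*(-22 + r)) (E(r) = ((r + 3)/(r - 22))/2 = ((3 + r)/(-22 + r))/2 = (3 + r)/(2*(-22 + r)))
1/(-6*(-138) + E(4)) = 1/(-6*(-138) + (3 + 4)/(2*(-22 + 4))) = 1/(828 + (½)*7/(-18)) = 1/(828 + (½)*(-1/18)*7) = 1/(828 - 7/36) = 1/(29801/36) = 36/29801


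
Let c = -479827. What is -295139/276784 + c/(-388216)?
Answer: 2278844293/13431497168 ≈ 0.16966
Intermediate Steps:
-295139/276784 + c/(-388216) = -295139/276784 - 479827/(-388216) = -295139*1/276784 - 479827*(-1/388216) = -295139/276784 + 479827/388216 = 2278844293/13431497168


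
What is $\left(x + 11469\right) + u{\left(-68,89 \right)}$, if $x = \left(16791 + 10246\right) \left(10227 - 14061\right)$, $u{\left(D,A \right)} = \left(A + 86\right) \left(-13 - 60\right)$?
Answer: $-103661164$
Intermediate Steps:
$u{\left(D,A \right)} = -6278 - 73 A$ ($u{\left(D,A \right)} = \left(86 + A\right) \left(-73\right) = -6278 - 73 A$)
$x = -103659858$ ($x = 27037 \left(-3834\right) = -103659858$)
$\left(x + 11469\right) + u{\left(-68,89 \right)} = \left(-103659858 + 11469\right) - 12775 = -103648389 - 12775 = -103661164$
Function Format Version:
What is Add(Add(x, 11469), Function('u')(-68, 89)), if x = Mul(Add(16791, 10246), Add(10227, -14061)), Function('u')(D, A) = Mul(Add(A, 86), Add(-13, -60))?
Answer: -103661164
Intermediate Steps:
Function('u')(D, A) = Add(-6278, Mul(-73, A)) (Function('u')(D, A) = Mul(Add(86, A), -73) = Add(-6278, Mul(-73, A)))
x = -103659858 (x = Mul(27037, -3834) = -103659858)
Add(Add(x, 11469), Function('u')(-68, 89)) = Add(Add(-103659858, 11469), Add(-6278, Mul(-73, 89))) = Add(-103648389, Add(-6278, -6497)) = Add(-103648389, -12775) = -103661164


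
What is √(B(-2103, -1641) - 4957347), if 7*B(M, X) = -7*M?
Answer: 2*I*√1238811 ≈ 2226.0*I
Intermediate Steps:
B(M, X) = -M (B(M, X) = (-7*M)/7 = -M)
√(B(-2103, -1641) - 4957347) = √(-1*(-2103) - 4957347) = √(2103 - 4957347) = √(-4955244) = 2*I*√1238811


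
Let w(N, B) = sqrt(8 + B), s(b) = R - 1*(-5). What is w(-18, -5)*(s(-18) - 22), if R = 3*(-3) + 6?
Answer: -20*sqrt(3) ≈ -34.641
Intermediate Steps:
R = -3 (R = -9 + 6 = -3)
s(b) = 2 (s(b) = -3 - 1*(-5) = -3 + 5 = 2)
w(-18, -5)*(s(-18) - 22) = sqrt(8 - 5)*(2 - 22) = sqrt(3)*(-20) = -20*sqrt(3)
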